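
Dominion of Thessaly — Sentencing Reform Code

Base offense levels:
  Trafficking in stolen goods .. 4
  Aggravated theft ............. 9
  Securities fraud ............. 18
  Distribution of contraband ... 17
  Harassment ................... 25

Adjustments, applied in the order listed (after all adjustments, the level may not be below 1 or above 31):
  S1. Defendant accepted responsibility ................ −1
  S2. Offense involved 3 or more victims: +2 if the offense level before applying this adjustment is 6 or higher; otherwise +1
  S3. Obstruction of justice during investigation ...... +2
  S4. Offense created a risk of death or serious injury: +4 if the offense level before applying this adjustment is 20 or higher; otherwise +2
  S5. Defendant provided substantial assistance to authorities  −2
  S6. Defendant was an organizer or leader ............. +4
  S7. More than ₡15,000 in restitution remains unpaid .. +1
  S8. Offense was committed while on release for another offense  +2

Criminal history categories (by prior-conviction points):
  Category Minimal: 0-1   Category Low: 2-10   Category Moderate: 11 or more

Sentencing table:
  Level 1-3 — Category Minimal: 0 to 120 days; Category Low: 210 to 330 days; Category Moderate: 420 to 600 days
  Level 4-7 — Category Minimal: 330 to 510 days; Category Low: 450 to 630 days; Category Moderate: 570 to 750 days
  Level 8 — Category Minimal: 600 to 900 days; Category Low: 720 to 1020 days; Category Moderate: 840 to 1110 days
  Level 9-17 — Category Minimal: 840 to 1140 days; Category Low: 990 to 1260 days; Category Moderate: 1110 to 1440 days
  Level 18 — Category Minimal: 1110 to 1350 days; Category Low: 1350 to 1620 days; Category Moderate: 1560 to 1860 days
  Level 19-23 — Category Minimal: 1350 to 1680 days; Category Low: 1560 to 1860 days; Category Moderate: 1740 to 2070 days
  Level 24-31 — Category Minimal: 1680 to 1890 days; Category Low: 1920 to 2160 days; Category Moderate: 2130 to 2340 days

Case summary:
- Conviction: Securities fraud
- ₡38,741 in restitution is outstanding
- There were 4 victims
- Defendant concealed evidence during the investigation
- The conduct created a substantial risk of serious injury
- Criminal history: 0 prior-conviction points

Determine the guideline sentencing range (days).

1680-1890 days

Base offense level for securities fraud: 18.
S2 applies (level before this adjustment is 18 ≥ 6, so +2): 18 + 2 = 20.
S3 applies: 20 + 2 = 22.
S4 applies (level before this adjustment is 22 ≥ 20, so +4): 22 + 4 = 26.
S7 applies: 26 + 1 = 27.
S8 does not apply.
Final offense level: 27.
Criminal history: 0 prior points → Category Minimal (0-1).
Level 27 falls in the 24-31 band.
Grid: Level 24-31 × Category Minimal = 1680-1890 days.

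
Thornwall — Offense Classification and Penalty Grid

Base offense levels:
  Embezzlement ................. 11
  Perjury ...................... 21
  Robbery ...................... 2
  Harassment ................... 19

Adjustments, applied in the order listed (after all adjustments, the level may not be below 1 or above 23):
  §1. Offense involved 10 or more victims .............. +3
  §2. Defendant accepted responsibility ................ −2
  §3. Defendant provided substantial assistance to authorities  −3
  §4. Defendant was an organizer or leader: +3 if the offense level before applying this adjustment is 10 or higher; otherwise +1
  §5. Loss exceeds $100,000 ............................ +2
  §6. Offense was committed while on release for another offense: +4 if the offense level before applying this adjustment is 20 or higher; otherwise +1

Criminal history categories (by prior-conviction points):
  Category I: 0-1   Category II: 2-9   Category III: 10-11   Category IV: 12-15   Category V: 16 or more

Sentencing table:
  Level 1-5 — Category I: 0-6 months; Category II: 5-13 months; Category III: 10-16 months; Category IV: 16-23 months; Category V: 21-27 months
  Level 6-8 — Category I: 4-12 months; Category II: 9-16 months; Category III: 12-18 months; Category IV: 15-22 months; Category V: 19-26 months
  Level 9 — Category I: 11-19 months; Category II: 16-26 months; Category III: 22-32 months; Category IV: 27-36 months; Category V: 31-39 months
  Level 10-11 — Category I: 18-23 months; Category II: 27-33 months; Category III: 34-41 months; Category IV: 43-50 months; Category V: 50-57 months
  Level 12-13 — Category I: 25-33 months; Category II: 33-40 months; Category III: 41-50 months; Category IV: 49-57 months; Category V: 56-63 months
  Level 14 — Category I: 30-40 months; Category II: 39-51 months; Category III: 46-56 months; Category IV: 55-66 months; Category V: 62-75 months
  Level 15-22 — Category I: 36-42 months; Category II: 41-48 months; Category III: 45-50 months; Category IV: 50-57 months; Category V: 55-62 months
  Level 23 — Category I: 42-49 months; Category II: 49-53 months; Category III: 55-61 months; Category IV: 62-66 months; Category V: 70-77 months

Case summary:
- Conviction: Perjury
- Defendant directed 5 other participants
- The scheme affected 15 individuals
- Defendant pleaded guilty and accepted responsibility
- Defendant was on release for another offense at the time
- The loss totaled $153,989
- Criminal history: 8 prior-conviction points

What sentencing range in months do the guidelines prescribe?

49-53 months

Base offense level for perjury: 21.
§1 applies: 21 + 3 = 24.
§2 applies: 24 − 2 = 22.
§3 does not apply.
§4 applies (level before this adjustment is 22 ≥ 10, so +3): 22 + 3 = 25.
§5 applies: 25 + 2 = 27.
§6 applies (level before this adjustment is 27 ≥ 20, so +4): 27 + 4 = 31.
Level 31 exceeds the maximum of 23; capped at 23.
Final offense level: 23.
Criminal history: 8 prior points → Category II (2-9).
Level 23 falls in the 23 band.
Grid: Level 23 × Category II = 49-53 months.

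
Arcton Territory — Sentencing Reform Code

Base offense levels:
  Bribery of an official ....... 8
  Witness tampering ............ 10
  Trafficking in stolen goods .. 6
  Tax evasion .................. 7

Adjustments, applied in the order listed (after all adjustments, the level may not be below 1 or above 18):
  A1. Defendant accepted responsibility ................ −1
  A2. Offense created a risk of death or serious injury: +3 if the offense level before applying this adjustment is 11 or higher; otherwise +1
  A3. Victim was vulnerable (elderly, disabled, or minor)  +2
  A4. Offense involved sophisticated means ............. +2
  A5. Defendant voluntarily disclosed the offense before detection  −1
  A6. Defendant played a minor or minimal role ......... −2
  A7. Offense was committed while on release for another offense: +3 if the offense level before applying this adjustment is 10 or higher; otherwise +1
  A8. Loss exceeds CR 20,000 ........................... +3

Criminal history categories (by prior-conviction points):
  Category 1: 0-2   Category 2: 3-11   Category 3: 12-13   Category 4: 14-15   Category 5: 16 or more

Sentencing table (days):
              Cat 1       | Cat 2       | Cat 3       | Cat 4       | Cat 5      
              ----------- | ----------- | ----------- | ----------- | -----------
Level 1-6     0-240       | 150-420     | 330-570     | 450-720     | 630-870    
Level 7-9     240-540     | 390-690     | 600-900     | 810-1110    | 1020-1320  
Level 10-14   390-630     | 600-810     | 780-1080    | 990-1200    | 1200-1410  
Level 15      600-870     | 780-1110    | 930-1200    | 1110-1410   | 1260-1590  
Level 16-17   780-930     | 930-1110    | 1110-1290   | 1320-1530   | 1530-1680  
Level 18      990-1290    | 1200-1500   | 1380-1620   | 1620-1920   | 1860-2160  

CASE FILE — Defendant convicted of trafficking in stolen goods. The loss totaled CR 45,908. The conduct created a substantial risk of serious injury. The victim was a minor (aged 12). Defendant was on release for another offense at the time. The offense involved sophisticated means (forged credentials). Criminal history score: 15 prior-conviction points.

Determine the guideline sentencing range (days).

Base offense level for trafficking in stolen goods: 6.
A1 does not apply.
A2 applies (level before this adjustment is 6 < 11, so +1): 6 + 1 = 7.
A3 applies: 7 + 2 = 9.
A4 applies: 9 + 2 = 11.
A7 applies (level before this adjustment is 11 ≥ 10, so +3): 11 + 3 = 14.
A8 applies: 14 + 3 = 17.
Final offense level: 17.
Criminal history: 15 prior points → Category 4 (14-15).
Level 17 falls in the 16-17 band.
Grid: Level 16-17 × Category 4 = 1320-1530 days.

1320-1530 days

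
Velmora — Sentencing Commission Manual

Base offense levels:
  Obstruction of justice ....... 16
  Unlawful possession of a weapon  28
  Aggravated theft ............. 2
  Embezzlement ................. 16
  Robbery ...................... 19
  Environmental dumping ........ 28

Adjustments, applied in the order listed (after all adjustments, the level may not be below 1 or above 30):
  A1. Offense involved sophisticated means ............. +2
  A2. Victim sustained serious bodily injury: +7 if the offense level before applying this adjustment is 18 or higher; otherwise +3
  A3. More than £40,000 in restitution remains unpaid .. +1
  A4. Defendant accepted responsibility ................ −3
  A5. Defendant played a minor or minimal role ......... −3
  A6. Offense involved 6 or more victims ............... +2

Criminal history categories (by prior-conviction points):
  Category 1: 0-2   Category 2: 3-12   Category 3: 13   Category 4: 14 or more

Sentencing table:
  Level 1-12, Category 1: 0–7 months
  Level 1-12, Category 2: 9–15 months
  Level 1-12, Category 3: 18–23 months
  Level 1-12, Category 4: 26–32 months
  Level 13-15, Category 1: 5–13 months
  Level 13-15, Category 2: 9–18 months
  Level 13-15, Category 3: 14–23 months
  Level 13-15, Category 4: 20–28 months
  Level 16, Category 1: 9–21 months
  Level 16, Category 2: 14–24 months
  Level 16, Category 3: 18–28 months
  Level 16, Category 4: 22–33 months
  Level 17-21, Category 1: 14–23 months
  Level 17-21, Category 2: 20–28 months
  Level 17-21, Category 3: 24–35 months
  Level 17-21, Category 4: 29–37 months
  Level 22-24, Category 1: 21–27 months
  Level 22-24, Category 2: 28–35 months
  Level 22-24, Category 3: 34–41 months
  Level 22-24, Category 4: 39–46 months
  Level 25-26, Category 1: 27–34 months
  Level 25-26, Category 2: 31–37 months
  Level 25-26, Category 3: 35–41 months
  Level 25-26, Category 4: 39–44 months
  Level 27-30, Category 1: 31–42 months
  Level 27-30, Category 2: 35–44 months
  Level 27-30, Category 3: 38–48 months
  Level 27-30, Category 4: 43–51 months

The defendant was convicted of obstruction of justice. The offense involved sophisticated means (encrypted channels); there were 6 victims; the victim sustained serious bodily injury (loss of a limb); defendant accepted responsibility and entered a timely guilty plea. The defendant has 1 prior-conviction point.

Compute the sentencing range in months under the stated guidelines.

Base offense level for obstruction of justice: 16.
A1 applies: 16 + 2 = 18.
A2 applies (level before this adjustment is 18 ≥ 18, so +7): 18 + 7 = 25.
A4 applies: 25 − 3 = 22.
A5 does not apply.
A6 applies: 22 + 2 = 24.
Final offense level: 24.
Criminal history: 1 prior point → Category 1 (0-2).
Level 24 falls in the 22-24 band.
Grid: Level 22-24 × Category 1 = 21-27 months.

21-27 months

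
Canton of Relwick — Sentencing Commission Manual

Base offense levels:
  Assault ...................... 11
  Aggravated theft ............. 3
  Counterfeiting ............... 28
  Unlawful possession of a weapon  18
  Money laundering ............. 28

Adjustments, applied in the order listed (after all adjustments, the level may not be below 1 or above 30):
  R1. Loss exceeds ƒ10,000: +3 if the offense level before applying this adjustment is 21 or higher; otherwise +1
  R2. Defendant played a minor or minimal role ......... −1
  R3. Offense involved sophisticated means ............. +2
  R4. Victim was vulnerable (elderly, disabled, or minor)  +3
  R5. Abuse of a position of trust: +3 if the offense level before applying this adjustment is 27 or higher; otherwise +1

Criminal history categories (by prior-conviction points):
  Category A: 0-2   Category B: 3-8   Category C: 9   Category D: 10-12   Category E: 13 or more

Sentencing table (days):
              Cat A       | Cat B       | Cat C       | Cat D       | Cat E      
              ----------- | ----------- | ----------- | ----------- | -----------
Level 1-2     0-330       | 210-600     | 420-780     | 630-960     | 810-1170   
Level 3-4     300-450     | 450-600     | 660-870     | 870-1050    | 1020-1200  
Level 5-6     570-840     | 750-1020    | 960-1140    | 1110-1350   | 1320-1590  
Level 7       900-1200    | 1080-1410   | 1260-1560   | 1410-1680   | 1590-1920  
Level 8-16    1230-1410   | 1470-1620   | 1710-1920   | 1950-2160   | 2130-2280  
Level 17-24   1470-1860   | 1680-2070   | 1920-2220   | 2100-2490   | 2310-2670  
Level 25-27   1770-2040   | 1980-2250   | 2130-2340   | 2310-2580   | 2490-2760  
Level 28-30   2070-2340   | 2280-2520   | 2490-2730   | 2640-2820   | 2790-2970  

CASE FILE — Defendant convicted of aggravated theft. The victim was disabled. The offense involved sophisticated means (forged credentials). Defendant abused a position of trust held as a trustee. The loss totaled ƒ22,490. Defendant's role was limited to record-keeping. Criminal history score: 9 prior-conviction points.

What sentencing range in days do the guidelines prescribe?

Base offense level for aggravated theft: 3.
R1 applies (level before this adjustment is 3 < 21, so +1): 3 + 1 = 4.
R2 applies: 4 − 1 = 3.
R3 applies: 3 + 2 = 5.
R4 applies: 5 + 3 = 8.
R5 applies (level before this adjustment is 8 < 27, so +1): 8 + 1 = 9.
Final offense level: 9.
Criminal history: 9 prior points → Category C (9).
Level 9 falls in the 8-16 band.
Grid: Level 8-16 × Category C = 1710-1920 days.

1710-1920 days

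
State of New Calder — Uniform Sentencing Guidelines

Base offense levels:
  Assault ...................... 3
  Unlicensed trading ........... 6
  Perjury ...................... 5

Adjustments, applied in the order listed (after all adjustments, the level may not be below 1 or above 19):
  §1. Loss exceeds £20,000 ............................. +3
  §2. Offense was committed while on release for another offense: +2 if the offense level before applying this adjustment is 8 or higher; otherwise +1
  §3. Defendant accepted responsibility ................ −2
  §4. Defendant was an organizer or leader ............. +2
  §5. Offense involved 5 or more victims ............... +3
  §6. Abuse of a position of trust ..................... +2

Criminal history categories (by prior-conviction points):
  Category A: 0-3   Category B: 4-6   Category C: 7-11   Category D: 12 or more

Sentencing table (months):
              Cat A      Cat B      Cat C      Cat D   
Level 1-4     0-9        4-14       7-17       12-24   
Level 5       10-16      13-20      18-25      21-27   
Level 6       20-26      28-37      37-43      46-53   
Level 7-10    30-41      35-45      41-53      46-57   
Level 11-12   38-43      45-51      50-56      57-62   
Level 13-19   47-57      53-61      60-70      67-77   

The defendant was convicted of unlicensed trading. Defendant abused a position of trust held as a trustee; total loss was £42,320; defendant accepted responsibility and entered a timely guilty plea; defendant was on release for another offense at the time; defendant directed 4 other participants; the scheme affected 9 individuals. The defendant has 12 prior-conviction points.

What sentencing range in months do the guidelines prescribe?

67-77 months

Base offense level for unlicensed trading: 6.
§1 applies: 6 + 3 = 9.
§2 applies (level before this adjustment is 9 ≥ 8, so +2): 9 + 2 = 11.
§3 applies: 11 − 2 = 9.
§4 applies: 9 + 2 = 11.
§5 applies: 11 + 3 = 14.
§6 applies: 14 + 2 = 16.
Final offense level: 16.
Criminal history: 12 prior points → Category D (12+).
Level 16 falls in the 13-19 band.
Grid: Level 13-19 × Category D = 67-77 months.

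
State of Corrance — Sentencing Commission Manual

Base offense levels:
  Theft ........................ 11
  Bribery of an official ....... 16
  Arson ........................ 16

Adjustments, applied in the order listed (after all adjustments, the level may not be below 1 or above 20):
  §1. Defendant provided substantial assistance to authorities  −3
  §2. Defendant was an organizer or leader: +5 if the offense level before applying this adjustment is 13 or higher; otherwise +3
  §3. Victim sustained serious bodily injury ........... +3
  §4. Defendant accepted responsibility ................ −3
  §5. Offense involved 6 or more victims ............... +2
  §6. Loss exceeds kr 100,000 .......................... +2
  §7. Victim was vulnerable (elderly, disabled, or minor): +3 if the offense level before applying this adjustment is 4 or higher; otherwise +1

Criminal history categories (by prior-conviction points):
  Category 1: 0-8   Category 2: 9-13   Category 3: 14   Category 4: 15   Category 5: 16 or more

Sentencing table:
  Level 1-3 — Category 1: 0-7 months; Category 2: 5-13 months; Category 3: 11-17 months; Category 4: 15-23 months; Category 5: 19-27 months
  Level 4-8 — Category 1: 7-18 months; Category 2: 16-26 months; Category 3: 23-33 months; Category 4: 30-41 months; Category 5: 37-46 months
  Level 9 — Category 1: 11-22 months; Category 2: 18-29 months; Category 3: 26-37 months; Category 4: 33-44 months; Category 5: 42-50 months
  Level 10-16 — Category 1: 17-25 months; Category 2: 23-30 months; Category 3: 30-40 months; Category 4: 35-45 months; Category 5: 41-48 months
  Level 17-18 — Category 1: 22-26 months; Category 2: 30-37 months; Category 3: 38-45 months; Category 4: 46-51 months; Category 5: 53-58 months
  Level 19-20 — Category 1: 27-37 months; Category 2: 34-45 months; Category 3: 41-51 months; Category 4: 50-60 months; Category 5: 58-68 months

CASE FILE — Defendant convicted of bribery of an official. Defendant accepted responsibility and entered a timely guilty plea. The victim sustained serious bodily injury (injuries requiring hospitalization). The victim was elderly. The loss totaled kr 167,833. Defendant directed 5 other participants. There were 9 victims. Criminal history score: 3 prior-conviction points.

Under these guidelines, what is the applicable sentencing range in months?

Base offense level for bribery of an official: 16.
§1 does not apply.
§2 applies (level before this adjustment is 16 ≥ 13, so +5): 16 + 5 = 21.
§3 applies: 21 + 3 = 24.
§4 applies: 24 − 3 = 21.
§5 applies: 21 + 2 = 23.
§6 applies: 23 + 2 = 25.
§7 applies (level before this adjustment is 25 ≥ 4, so +3): 25 + 3 = 28.
Level 28 exceeds the maximum of 20; capped at 20.
Final offense level: 20.
Criminal history: 3 prior points → Category 1 (0-8).
Level 20 falls in the 19-20 band.
Grid: Level 19-20 × Category 1 = 27-37 months.

27-37 months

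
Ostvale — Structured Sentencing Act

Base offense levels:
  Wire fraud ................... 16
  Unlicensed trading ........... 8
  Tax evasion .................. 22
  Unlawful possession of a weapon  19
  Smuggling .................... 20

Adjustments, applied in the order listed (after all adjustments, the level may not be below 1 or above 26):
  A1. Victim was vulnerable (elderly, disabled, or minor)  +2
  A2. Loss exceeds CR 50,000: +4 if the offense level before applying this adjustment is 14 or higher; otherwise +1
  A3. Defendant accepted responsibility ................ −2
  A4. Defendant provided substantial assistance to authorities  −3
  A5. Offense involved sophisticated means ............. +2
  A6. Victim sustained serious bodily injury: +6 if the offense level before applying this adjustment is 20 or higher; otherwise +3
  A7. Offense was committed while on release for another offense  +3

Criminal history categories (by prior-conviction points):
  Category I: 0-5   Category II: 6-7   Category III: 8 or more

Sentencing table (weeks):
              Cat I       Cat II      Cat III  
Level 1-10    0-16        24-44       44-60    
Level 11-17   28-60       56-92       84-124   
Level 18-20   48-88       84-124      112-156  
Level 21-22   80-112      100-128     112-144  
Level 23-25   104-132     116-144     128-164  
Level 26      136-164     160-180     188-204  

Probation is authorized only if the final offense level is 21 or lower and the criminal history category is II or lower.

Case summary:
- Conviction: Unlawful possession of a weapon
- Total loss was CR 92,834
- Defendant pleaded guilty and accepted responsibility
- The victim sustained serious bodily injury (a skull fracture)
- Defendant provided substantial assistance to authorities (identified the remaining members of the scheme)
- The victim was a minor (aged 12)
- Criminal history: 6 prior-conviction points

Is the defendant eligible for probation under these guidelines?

No

Base offense level for unlawful possession of a weapon: 19.
A1 applies: 19 + 2 = 21.
A2 applies (level before this adjustment is 21 ≥ 14, so +4): 21 + 4 = 25.
A3 applies: 25 − 2 = 23.
A4 applies: 23 − 3 = 20.
A6 applies (level before this adjustment is 20 ≥ 20, so +6): 20 + 6 = 26.
Final offense level: 26.
Criminal history: 6 prior points → Category II (6-7).
Level 26 falls in the 26 band.
Grid: Level 26 × Category II = 160-180 weeks.
Probation check: level 26 > 21 and category II ≤ II → not eligible.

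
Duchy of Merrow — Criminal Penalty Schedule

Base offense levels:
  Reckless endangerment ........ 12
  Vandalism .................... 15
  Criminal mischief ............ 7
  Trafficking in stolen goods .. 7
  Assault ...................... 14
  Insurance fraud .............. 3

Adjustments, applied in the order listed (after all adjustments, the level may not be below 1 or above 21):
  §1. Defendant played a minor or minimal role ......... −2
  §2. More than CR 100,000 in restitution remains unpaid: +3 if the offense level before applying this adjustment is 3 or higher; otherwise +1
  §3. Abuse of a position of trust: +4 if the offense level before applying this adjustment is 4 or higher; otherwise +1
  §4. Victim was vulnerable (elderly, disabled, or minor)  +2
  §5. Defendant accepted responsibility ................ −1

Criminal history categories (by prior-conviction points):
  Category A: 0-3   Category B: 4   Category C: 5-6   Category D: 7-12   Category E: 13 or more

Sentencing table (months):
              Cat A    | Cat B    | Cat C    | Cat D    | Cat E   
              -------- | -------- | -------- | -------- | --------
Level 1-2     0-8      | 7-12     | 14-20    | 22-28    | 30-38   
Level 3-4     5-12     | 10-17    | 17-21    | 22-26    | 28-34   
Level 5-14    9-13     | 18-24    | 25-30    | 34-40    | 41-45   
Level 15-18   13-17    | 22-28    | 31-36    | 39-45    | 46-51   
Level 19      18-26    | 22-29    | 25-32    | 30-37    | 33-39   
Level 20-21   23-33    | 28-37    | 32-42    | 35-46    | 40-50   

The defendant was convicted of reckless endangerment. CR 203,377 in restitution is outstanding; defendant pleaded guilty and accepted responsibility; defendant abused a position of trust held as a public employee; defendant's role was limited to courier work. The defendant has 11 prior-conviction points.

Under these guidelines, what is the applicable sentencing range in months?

39-45 months

Base offense level for reckless endangerment: 12.
§1 applies: 12 − 2 = 10.
§2 applies (level before this adjustment is 10 ≥ 3, so +3): 10 + 3 = 13.
§3 applies (level before this adjustment is 13 ≥ 4, so +4): 13 + 4 = 17.
§5 applies: 17 − 1 = 16.
Final offense level: 16.
Criminal history: 11 prior points → Category D (7-12).
Level 16 falls in the 15-18 band.
Grid: Level 15-18 × Category D = 39-45 months.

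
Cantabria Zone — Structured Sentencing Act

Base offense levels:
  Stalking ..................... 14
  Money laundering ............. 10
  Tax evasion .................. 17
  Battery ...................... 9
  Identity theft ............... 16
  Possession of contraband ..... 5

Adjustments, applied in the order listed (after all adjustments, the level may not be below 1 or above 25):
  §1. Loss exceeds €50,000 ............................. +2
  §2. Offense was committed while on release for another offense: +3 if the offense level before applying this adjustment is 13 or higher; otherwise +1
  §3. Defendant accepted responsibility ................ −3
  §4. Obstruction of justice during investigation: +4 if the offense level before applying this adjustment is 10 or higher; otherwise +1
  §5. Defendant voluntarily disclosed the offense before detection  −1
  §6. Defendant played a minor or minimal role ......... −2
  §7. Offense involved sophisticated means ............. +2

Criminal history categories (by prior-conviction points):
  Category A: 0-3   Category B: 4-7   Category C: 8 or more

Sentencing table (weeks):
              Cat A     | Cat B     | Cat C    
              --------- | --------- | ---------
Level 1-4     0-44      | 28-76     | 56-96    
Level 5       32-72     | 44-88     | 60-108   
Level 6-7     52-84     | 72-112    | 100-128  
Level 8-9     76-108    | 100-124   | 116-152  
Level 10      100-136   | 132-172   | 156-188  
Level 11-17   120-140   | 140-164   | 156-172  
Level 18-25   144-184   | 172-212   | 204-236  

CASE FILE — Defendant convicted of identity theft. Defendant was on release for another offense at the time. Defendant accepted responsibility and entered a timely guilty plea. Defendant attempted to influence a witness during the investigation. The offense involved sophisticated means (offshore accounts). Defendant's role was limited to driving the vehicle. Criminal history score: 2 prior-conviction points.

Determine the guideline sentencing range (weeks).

144-184 weeks

Base offense level for identity theft: 16.
§2 applies (level before this adjustment is 16 ≥ 13, so +3): 16 + 3 = 19.
§3 applies: 19 − 3 = 16.
§4 applies (level before this adjustment is 16 ≥ 10, so +4): 16 + 4 = 20.
§6 applies: 20 − 2 = 18.
§7 applies: 18 + 2 = 20.
Final offense level: 20.
Criminal history: 2 prior points → Category A (0-3).
Level 20 falls in the 18-25 band.
Grid: Level 18-25 × Category A = 144-184 weeks.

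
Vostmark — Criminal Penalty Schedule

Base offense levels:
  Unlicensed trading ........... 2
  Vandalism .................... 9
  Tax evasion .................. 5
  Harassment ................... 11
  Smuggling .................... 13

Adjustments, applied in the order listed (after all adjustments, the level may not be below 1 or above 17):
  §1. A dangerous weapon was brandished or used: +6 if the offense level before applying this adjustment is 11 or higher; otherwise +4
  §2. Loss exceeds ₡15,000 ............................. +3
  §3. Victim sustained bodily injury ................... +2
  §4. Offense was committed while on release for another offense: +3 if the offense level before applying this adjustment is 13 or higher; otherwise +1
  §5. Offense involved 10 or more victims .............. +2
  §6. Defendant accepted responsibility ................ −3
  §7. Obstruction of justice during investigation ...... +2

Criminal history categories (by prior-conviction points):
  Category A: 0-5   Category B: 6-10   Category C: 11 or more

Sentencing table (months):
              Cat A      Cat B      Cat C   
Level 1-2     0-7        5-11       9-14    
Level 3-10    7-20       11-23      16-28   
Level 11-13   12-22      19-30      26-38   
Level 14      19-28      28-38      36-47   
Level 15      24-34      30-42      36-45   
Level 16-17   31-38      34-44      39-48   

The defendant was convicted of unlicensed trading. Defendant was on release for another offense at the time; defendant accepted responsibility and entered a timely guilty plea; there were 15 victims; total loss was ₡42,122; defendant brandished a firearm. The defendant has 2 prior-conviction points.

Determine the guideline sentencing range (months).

Base offense level for unlicensed trading: 2.
§1 applies (level before this adjustment is 2 < 11, so +4): 2 + 4 = 6.
§2 applies: 6 + 3 = 9.
§3 does not apply.
§4 applies (level before this adjustment is 9 < 13, so +1): 9 + 1 = 10.
§5 applies: 10 + 2 = 12.
§6 applies: 12 − 3 = 9.
Final offense level: 9.
Criminal history: 2 prior points → Category A (0-5).
Level 9 falls in the 3-10 band.
Grid: Level 3-10 × Category A = 7-20 months.

7-20 months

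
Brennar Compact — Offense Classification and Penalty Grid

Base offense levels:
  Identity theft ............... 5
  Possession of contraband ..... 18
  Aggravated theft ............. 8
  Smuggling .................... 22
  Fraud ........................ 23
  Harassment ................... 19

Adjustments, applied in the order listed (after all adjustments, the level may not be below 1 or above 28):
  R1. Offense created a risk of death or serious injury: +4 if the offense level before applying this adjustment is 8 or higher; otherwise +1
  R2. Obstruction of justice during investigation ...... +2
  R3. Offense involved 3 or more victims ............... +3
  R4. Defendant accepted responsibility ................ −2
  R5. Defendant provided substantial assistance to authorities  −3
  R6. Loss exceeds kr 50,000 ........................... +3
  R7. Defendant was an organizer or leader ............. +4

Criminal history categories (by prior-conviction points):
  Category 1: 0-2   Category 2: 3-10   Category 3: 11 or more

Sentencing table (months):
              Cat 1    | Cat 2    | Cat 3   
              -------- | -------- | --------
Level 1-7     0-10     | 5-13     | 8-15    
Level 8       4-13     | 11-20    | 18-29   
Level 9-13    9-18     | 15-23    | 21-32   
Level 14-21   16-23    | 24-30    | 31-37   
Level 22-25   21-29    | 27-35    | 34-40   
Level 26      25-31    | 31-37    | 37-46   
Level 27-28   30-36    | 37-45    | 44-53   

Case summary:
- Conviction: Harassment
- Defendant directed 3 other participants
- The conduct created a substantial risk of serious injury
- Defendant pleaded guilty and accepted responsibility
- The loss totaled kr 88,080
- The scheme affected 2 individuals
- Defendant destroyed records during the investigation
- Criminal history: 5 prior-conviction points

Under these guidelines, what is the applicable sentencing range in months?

37-45 months

Base offense level for harassment: 19.
R1 applies (level before this adjustment is 19 ≥ 8, so +4): 19 + 4 = 23.
R2 applies: 23 + 2 = 25.
R3 does not apply.
R4 applies: 25 − 2 = 23.
R5 does not apply.
R6 applies: 23 + 3 = 26.
R7 applies: 26 + 4 = 30.
Level 30 exceeds the maximum of 28; capped at 28.
Final offense level: 28.
Criminal history: 5 prior points → Category 2 (3-10).
Level 28 falls in the 27-28 band.
Grid: Level 27-28 × Category 2 = 37-45 months.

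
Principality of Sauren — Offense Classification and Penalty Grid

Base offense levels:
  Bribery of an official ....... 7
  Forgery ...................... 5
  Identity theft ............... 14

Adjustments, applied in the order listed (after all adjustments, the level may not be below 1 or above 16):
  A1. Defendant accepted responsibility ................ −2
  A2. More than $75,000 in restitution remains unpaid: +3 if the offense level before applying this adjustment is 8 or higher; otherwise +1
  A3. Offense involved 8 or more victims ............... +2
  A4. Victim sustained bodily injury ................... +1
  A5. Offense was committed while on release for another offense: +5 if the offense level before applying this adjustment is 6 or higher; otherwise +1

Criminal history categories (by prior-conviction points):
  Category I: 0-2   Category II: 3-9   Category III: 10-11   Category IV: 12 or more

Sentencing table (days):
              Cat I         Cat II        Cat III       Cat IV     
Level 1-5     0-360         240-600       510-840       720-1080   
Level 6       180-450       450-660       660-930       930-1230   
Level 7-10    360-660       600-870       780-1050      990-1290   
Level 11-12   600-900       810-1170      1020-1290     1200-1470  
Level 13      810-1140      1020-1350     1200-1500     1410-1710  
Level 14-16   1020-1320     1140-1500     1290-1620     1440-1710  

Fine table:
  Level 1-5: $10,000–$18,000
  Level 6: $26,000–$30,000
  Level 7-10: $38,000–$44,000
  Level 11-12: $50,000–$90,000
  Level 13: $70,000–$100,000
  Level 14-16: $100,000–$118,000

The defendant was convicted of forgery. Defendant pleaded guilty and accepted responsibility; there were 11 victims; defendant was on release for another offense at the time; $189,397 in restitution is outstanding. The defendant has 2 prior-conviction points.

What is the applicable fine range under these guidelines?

$50,000–$90,000

Base offense level for forgery: 5.
A1 applies: 5 − 2 = 3.
A2 applies (level before this adjustment is 3 < 8, so +1): 3 + 1 = 4.
A3 applies: 4 + 2 = 6.
A4 does not apply.
A5 applies (level before this adjustment is 6 ≥ 6, so +5): 6 + 5 = 11.
Final offense level: 11.
Level 11 falls in the 11-12 band.
Fine table: Level 11-12 → $50,000–$90,000.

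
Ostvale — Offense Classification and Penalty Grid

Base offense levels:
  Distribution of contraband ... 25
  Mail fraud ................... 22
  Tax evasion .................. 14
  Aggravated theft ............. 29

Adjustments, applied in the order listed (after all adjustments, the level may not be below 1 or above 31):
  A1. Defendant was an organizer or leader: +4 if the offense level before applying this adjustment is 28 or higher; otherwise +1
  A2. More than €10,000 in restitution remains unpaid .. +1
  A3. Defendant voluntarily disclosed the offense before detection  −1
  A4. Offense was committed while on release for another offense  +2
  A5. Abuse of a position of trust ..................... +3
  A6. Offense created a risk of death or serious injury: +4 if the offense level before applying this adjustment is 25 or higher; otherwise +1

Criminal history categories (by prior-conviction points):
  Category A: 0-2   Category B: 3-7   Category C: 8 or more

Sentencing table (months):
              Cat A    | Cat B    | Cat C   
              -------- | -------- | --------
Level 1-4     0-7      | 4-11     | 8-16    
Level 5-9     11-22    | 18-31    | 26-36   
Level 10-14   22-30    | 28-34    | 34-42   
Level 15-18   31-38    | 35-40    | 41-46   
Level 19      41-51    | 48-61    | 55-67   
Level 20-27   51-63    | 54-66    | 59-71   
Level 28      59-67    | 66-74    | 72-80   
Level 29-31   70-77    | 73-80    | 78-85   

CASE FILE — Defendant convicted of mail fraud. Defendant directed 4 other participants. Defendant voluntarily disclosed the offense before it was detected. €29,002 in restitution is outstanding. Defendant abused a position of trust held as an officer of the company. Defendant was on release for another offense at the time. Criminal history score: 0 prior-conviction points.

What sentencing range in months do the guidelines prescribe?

Base offense level for mail fraud: 22.
A1 applies (level before this adjustment is 22 < 28, so +1): 22 + 1 = 23.
A2 applies: 23 + 1 = 24.
A3 applies: 24 − 1 = 23.
A4 applies: 23 + 2 = 25.
A5 applies: 25 + 3 = 28.
Final offense level: 28.
Criminal history: 0 prior points → Category A (0-2).
Level 28 falls in the 28 band.
Grid: Level 28 × Category A = 59-67 months.

59-67 months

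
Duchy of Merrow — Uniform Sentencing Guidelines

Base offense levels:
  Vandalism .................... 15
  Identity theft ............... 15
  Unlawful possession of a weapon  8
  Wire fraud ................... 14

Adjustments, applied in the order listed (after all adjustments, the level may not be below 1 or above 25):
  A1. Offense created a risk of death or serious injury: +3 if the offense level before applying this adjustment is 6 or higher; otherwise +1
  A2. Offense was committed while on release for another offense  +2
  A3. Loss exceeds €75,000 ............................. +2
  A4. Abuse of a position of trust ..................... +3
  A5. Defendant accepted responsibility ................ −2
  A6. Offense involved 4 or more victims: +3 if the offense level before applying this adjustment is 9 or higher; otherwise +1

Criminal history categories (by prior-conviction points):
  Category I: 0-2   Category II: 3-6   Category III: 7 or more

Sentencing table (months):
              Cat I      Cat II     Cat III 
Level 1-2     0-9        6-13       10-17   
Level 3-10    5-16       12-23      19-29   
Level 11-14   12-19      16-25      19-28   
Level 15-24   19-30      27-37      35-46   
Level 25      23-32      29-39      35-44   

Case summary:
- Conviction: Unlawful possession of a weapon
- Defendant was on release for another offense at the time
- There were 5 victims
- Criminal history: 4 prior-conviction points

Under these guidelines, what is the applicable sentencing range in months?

Base offense level for unlawful possession of a weapon: 8.
A2 applies: 8 + 2 = 10.
A3 does not apply.
A4 does not apply.
A6 applies (level before this adjustment is 10 ≥ 9, so +3): 10 + 3 = 13.
Final offense level: 13.
Criminal history: 4 prior points → Category II (3-6).
Level 13 falls in the 11-14 band.
Grid: Level 11-14 × Category II = 16-25 months.

16-25 months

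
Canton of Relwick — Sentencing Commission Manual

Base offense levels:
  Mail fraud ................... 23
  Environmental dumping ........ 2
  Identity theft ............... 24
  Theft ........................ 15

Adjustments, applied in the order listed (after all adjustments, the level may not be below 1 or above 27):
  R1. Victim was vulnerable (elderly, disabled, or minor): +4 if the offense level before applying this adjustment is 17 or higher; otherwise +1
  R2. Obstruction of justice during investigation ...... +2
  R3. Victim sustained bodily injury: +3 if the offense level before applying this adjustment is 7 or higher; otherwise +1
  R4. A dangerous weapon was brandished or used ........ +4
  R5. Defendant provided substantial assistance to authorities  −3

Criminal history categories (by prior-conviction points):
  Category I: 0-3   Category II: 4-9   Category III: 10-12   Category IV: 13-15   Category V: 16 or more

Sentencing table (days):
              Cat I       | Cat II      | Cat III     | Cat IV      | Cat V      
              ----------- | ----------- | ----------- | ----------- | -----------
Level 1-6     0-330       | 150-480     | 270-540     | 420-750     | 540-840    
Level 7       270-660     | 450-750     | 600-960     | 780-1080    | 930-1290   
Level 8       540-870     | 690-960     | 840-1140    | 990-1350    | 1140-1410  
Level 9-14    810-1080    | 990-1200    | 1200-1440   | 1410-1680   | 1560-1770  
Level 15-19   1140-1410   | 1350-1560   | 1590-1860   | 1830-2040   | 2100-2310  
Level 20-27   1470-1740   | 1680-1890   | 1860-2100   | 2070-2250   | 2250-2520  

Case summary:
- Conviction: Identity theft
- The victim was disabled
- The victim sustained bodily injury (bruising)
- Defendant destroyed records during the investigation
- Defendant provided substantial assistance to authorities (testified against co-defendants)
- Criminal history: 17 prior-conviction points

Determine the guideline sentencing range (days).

Base offense level for identity theft: 24.
R1 applies (level before this adjustment is 24 ≥ 17, so +4): 24 + 4 = 28.
R2 applies: 28 + 2 = 30.
R3 applies (level before this adjustment is 30 ≥ 7, so +3): 30 + 3 = 33.
R4 does not apply.
R5 applies: 33 − 3 = 30.
Level 30 exceeds the maximum of 27; capped at 27.
Final offense level: 27.
Criminal history: 17 prior points → Category V (16+).
Level 27 falls in the 20-27 band.
Grid: Level 20-27 × Category V = 2250-2520 days.

2250-2520 days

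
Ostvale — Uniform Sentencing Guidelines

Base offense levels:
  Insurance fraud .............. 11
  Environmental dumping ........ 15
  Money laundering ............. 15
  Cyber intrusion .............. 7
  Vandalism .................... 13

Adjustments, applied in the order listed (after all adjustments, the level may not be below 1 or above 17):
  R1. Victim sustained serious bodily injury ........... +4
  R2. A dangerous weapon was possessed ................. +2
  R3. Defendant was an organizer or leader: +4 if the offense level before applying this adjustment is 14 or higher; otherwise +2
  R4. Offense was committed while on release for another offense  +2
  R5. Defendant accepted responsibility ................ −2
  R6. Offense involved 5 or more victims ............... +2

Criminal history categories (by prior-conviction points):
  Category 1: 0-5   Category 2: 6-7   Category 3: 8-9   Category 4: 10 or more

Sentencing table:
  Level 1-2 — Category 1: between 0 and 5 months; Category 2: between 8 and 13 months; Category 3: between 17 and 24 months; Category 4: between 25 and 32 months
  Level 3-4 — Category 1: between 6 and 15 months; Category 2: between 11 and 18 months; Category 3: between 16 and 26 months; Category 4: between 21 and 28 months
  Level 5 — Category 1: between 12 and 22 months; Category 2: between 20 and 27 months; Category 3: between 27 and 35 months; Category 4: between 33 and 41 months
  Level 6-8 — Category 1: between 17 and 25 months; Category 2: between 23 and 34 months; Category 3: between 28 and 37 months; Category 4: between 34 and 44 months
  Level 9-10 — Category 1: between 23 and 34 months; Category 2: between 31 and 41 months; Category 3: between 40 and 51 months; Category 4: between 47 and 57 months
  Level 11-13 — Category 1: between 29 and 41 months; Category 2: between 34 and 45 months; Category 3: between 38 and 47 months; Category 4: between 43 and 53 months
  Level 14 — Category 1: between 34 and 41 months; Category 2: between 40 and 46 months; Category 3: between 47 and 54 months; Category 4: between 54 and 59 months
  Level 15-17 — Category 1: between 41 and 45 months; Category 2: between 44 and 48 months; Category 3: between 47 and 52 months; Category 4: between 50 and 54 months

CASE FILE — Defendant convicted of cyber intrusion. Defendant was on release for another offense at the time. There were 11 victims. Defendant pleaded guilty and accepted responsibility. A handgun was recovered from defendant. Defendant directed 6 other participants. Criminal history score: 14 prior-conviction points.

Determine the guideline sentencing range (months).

Base offense level for cyber intrusion: 7.
R1 does not apply.
R2 applies: 7 + 2 = 9.
R3 applies (level before this adjustment is 9 < 14, so +2): 9 + 2 = 11.
R4 applies: 11 + 2 = 13.
R5 applies: 13 − 2 = 11.
R6 applies: 11 + 2 = 13.
Final offense level: 13.
Criminal history: 14 prior points → Category 4 (10+).
Level 13 falls in the 11-13 band.
Grid: Level 11-13 × Category 4 = 43-53 months.

43-53 months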